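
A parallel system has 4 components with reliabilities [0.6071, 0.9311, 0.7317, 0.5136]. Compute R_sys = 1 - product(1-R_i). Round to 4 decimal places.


Components: [0.6071, 0.9311, 0.7317, 0.5136]
(1 - 0.6071) = 0.3929, running product = 0.3929
(1 - 0.9311) = 0.0689, running product = 0.0271
(1 - 0.7317) = 0.2683, running product = 0.0073
(1 - 0.5136) = 0.4864, running product = 0.0035
Product of (1-R_i) = 0.0035
R_sys = 1 - 0.0035 = 0.9965

0.9965


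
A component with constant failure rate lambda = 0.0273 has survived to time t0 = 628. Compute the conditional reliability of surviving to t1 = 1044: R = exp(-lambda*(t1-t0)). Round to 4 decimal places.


lambda = 0.0273
t0 = 628, t1 = 1044
t1 - t0 = 416
lambda * (t1-t0) = 0.0273 * 416 = 11.3568
R = exp(-11.3568)
R = 0.0

0.0


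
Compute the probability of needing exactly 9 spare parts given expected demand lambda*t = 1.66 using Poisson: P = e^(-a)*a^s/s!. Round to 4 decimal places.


a = 1.66, s = 9
e^(-a) = e^(-1.66) = 0.1901
a^s = 1.66^9 = 95.7134
s! = 362880
P = 0.1901 * 95.7134 / 362880
P = 0.0001

0.0001


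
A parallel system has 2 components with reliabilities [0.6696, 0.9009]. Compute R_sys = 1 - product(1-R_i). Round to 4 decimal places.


Components: [0.6696, 0.9009]
(1 - 0.6696) = 0.3304, running product = 0.3304
(1 - 0.9009) = 0.0991, running product = 0.0327
Product of (1-R_i) = 0.0327
R_sys = 1 - 0.0327 = 0.9673

0.9673


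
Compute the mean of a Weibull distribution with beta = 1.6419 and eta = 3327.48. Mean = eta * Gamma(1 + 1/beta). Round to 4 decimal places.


beta = 1.6419, eta = 3327.48
1/beta = 0.6091
1 + 1/beta = 1.6091
Gamma(1.6091) = 0.8946
Mean = 3327.48 * 0.8946
Mean = 2976.6525

2976.6525


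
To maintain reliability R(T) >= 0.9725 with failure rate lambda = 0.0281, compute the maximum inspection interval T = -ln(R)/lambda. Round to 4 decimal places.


R_target = 0.9725
lambda = 0.0281
-ln(0.9725) = 0.0279
T = 0.0279 / 0.0281
T = 0.9924

0.9924


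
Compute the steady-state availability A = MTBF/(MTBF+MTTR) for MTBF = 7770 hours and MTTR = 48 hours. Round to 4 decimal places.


MTBF = 7770
MTTR = 48
MTBF + MTTR = 7818
A = 7770 / 7818
A = 0.9939

0.9939


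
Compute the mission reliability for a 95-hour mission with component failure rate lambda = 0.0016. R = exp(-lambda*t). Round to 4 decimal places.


lambda = 0.0016
mission_time = 95
lambda * t = 0.0016 * 95 = 0.152
R = exp(-0.152)
R = 0.859

0.859


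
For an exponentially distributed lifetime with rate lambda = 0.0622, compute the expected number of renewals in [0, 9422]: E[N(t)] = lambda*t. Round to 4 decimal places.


lambda = 0.0622
t = 9422
E[N(t)] = lambda * t
E[N(t)] = 0.0622 * 9422
E[N(t)] = 586.0484

586.0484


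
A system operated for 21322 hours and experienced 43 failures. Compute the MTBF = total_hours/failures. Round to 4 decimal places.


total_hours = 21322
failures = 43
MTBF = 21322 / 43
MTBF = 495.8605

495.8605


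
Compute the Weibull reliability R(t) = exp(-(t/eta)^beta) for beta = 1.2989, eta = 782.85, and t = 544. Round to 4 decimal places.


beta = 1.2989, eta = 782.85, t = 544
t/eta = 544 / 782.85 = 0.6949
(t/eta)^beta = 0.6949^1.2989 = 0.6233
R(t) = exp(-0.6233)
R(t) = 0.5362

0.5362


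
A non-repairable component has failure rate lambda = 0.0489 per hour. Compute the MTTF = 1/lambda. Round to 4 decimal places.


lambda = 0.0489
MTTF = 1 / 0.0489
MTTF = 20.4499

20.4499


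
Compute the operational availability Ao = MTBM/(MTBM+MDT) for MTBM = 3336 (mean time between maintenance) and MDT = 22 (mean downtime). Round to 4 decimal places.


MTBM = 3336
MDT = 22
MTBM + MDT = 3358
Ao = 3336 / 3358
Ao = 0.9934

0.9934


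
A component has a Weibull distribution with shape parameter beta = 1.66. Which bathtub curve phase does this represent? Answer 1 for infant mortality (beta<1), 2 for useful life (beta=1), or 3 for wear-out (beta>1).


beta = 1.66
Compare beta to 1:
beta < 1 => infant mortality (phase 1)
beta = 1 => useful life (phase 2)
beta > 1 => wear-out (phase 3)
Since beta = 1.66, this is wear-out (increasing failure rate)
Phase = 3

3


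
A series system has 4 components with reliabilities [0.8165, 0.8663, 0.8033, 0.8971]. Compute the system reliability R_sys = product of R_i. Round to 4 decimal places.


Components: [0.8165, 0.8663, 0.8033, 0.8971]
After component 1 (R=0.8165): product = 0.8165
After component 2 (R=0.8663): product = 0.7073
After component 3 (R=0.8033): product = 0.5682
After component 4 (R=0.8971): product = 0.5097
R_sys = 0.5097

0.5097


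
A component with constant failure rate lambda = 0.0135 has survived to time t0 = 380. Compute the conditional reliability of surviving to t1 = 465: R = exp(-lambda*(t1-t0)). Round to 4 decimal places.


lambda = 0.0135
t0 = 380, t1 = 465
t1 - t0 = 85
lambda * (t1-t0) = 0.0135 * 85 = 1.1475
R = exp(-1.1475)
R = 0.3174

0.3174


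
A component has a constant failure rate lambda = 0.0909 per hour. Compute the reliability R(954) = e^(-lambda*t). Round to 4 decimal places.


lambda = 0.0909
t = 954
lambda * t = 86.7186
R(t) = e^(-86.7186)
R(t) = 0.0

0.0


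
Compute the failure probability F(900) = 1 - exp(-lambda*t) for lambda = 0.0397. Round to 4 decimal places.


lambda = 0.0397, t = 900
lambda * t = 35.73
exp(-35.73) = 0.0
F(t) = 1 - 0.0
F(t) = 1.0

1.0


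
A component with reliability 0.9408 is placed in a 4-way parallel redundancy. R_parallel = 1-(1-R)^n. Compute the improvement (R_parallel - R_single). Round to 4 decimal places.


R_single = 0.9408, n = 4
1 - R_single = 0.0592
(1 - R_single)^n = 0.0592^4 = 0.0
R_parallel = 1 - 0.0 = 1.0
Improvement = 1.0 - 0.9408
Improvement = 0.0592

0.0592


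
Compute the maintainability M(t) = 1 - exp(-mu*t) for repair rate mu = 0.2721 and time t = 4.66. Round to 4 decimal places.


mu = 0.2721, t = 4.66
mu * t = 0.2721 * 4.66 = 1.268
exp(-1.268) = 0.2814
M(t) = 1 - 0.2814
M(t) = 0.7186

0.7186


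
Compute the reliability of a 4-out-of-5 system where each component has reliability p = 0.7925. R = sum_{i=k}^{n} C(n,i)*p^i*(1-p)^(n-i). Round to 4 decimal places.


k = 4, n = 5, p = 0.7925
i=4: C(5,4)=5 * 0.7925^4 * 0.2075^1 = 0.4092
i=5: C(5,5)=1 * 0.7925^5 * 0.2075^0 = 0.3126
R = sum of terms = 0.7219

0.7219


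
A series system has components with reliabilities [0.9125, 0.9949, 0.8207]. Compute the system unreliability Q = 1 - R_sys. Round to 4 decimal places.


Components: [0.9125, 0.9949, 0.8207]
After component 1: product = 0.9125
After component 2: product = 0.9078
After component 3: product = 0.7451
R_sys = 0.7451
Q = 1 - 0.7451 = 0.2549

0.2549


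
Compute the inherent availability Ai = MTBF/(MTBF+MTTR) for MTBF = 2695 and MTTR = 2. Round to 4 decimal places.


MTBF = 2695
MTTR = 2
MTBF + MTTR = 2697
Ai = 2695 / 2697
Ai = 0.9993

0.9993


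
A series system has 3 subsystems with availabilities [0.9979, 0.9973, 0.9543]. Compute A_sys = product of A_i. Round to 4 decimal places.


Subsystems: [0.9979, 0.9973, 0.9543]
After subsystem 1 (A=0.9979): product = 0.9979
After subsystem 2 (A=0.9973): product = 0.9952
After subsystem 3 (A=0.9543): product = 0.9497
A_sys = 0.9497

0.9497


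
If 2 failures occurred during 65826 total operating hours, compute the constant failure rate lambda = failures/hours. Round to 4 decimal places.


failures = 2
total_hours = 65826
lambda = 2 / 65826
lambda = 0.0

0.0


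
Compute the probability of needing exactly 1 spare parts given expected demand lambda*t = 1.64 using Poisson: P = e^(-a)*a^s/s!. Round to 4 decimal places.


a = 1.64, s = 1
e^(-a) = e^(-1.64) = 0.194
a^s = 1.64^1 = 1.64
s! = 1
P = 0.194 * 1.64 / 1
P = 0.3181

0.3181


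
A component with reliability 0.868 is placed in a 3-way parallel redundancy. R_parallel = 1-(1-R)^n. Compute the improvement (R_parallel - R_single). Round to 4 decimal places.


R_single = 0.868, n = 3
1 - R_single = 0.132
(1 - R_single)^n = 0.132^3 = 0.0023
R_parallel = 1 - 0.0023 = 0.9977
Improvement = 0.9977 - 0.868
Improvement = 0.1297

0.1297


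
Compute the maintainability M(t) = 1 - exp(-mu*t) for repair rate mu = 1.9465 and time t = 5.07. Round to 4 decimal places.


mu = 1.9465, t = 5.07
mu * t = 1.9465 * 5.07 = 9.8688
exp(-9.8688) = 0.0001
M(t) = 1 - 0.0001
M(t) = 0.9999

0.9999


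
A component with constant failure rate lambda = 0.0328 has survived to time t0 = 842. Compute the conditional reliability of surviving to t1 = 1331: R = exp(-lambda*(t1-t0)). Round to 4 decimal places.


lambda = 0.0328
t0 = 842, t1 = 1331
t1 - t0 = 489
lambda * (t1-t0) = 0.0328 * 489 = 16.0392
R = exp(-16.0392)
R = 0.0

0.0


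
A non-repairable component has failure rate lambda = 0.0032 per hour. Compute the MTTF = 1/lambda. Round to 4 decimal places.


lambda = 0.0032
MTTF = 1 / 0.0032
MTTF = 312.5

312.5


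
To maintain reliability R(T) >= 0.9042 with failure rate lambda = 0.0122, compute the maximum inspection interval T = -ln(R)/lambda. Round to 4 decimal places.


R_target = 0.9042
lambda = 0.0122
-ln(0.9042) = 0.1007
T = 0.1007 / 0.0122
T = 8.2545

8.2545


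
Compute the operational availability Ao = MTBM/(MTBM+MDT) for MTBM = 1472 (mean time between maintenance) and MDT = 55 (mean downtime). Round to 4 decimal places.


MTBM = 1472
MDT = 55
MTBM + MDT = 1527
Ao = 1472 / 1527
Ao = 0.964

0.964


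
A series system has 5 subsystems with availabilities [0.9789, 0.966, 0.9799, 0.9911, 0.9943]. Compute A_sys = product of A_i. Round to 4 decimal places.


Subsystems: [0.9789, 0.966, 0.9799, 0.9911, 0.9943]
After subsystem 1 (A=0.9789): product = 0.9789
After subsystem 2 (A=0.966): product = 0.9456
After subsystem 3 (A=0.9799): product = 0.9266
After subsystem 4 (A=0.9911): product = 0.9184
After subsystem 5 (A=0.9943): product = 0.9131
A_sys = 0.9131

0.9131


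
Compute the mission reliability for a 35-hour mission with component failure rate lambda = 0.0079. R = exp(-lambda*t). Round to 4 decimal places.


lambda = 0.0079
mission_time = 35
lambda * t = 0.0079 * 35 = 0.2765
R = exp(-0.2765)
R = 0.7584

0.7584


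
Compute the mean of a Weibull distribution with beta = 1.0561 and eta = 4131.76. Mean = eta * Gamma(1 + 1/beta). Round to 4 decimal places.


beta = 1.0561, eta = 4131.76
1/beta = 0.9469
1 + 1/beta = 1.9469
Gamma(1.9469) = 0.9787
Mean = 4131.76 * 0.9787
Mean = 4043.7212

4043.7212


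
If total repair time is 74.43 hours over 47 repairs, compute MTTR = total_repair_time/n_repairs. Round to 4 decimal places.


total_repair_time = 74.43
n_repairs = 47
MTTR = 74.43 / 47
MTTR = 1.5836

1.5836


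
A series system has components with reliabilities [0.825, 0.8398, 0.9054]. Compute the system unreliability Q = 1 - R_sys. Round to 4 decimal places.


Components: [0.825, 0.8398, 0.9054]
After component 1: product = 0.825
After component 2: product = 0.6928
After component 3: product = 0.6273
R_sys = 0.6273
Q = 1 - 0.6273 = 0.3727

0.3727


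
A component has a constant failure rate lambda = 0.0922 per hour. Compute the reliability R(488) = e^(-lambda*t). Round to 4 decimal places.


lambda = 0.0922
t = 488
lambda * t = 44.9936
R(t) = e^(-44.9936)
R(t) = 0.0

0.0


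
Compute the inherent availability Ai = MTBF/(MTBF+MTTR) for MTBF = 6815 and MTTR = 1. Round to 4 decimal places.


MTBF = 6815
MTTR = 1
MTBF + MTTR = 6816
Ai = 6815 / 6816
Ai = 0.9999

0.9999


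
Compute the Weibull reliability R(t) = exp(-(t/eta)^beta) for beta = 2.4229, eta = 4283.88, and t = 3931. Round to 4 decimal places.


beta = 2.4229, eta = 4283.88, t = 3931
t/eta = 3931 / 4283.88 = 0.9176
(t/eta)^beta = 0.9176^2.4229 = 0.812
R(t) = exp(-0.812)
R(t) = 0.444

0.444


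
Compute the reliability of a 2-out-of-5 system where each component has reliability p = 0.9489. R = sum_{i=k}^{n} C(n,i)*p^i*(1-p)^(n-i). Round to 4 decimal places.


k = 2, n = 5, p = 0.9489
i=2: C(5,2)=10 * 0.9489^2 * 0.0511^3 = 0.0012
i=3: C(5,3)=10 * 0.9489^3 * 0.0511^2 = 0.0223
i=4: C(5,4)=5 * 0.9489^4 * 0.0511^1 = 0.2071
i=5: C(5,5)=1 * 0.9489^5 * 0.0511^0 = 0.7693
R = sum of terms = 1.0

1.0


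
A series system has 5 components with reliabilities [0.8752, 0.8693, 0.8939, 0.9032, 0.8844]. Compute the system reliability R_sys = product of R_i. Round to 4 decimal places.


Components: [0.8752, 0.8693, 0.8939, 0.9032, 0.8844]
After component 1 (R=0.8752): product = 0.8752
After component 2 (R=0.8693): product = 0.7608
After component 3 (R=0.8939): product = 0.6801
After component 4 (R=0.9032): product = 0.6143
After component 5 (R=0.8844): product = 0.5432
R_sys = 0.5432

0.5432


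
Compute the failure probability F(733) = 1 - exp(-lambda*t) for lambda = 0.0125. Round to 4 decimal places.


lambda = 0.0125, t = 733
lambda * t = 9.1625
exp(-9.1625) = 0.0001
F(t) = 1 - 0.0001
F(t) = 0.9999

0.9999


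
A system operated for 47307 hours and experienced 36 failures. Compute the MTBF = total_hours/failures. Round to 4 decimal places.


total_hours = 47307
failures = 36
MTBF = 47307 / 36
MTBF = 1314.0833

1314.0833


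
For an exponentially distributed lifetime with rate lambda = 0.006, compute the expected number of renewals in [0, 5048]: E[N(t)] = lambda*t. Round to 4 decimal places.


lambda = 0.006
t = 5048
E[N(t)] = lambda * t
E[N(t)] = 0.006 * 5048
E[N(t)] = 30.288

30.288


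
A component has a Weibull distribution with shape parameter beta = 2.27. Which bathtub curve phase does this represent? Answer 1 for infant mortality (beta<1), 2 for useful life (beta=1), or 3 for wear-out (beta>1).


beta = 2.27
Compare beta to 1:
beta < 1 => infant mortality (phase 1)
beta = 1 => useful life (phase 2)
beta > 1 => wear-out (phase 3)
Since beta = 2.27, this is wear-out (increasing failure rate)
Phase = 3

3


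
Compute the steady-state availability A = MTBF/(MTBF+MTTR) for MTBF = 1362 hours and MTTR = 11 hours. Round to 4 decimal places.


MTBF = 1362
MTTR = 11
MTBF + MTTR = 1373
A = 1362 / 1373
A = 0.992

0.992


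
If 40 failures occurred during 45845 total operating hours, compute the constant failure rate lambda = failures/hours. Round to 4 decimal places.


failures = 40
total_hours = 45845
lambda = 40 / 45845
lambda = 0.0009

0.0009


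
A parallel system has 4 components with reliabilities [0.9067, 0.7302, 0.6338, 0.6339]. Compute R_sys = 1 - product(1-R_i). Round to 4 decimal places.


Components: [0.9067, 0.7302, 0.6338, 0.6339]
(1 - 0.9067) = 0.0933, running product = 0.0933
(1 - 0.7302) = 0.2698, running product = 0.0252
(1 - 0.6338) = 0.3662, running product = 0.0092
(1 - 0.6339) = 0.3661, running product = 0.0034
Product of (1-R_i) = 0.0034
R_sys = 1 - 0.0034 = 0.9966

0.9966


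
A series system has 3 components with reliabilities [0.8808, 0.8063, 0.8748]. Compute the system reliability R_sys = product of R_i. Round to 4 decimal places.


Components: [0.8808, 0.8063, 0.8748]
After component 1 (R=0.8808): product = 0.8808
After component 2 (R=0.8063): product = 0.7102
After component 3 (R=0.8748): product = 0.6213
R_sys = 0.6213

0.6213


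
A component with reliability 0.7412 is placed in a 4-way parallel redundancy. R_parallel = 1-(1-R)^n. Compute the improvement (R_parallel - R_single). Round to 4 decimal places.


R_single = 0.7412, n = 4
1 - R_single = 0.2588
(1 - R_single)^n = 0.2588^4 = 0.0045
R_parallel = 1 - 0.0045 = 0.9955
Improvement = 0.9955 - 0.7412
Improvement = 0.2543

0.2543


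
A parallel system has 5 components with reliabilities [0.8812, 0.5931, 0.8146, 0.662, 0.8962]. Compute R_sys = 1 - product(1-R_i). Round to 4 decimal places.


Components: [0.8812, 0.5931, 0.8146, 0.662, 0.8962]
(1 - 0.8812) = 0.1188, running product = 0.1188
(1 - 0.5931) = 0.4069, running product = 0.0483
(1 - 0.8146) = 0.1854, running product = 0.009
(1 - 0.662) = 0.338, running product = 0.003
(1 - 0.8962) = 0.1038, running product = 0.0003
Product of (1-R_i) = 0.0003
R_sys = 1 - 0.0003 = 0.9997

0.9997


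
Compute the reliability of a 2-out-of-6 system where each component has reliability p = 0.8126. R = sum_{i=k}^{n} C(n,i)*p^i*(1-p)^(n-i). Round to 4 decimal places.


k = 2, n = 6, p = 0.8126
i=2: C(6,2)=15 * 0.8126^2 * 0.1874^4 = 0.0122
i=3: C(6,3)=20 * 0.8126^3 * 0.1874^3 = 0.0706
i=4: C(6,4)=15 * 0.8126^4 * 0.1874^2 = 0.2297
i=5: C(6,5)=6 * 0.8126^5 * 0.1874^1 = 0.3984
i=6: C(6,6)=1 * 0.8126^6 * 0.1874^0 = 0.2879
R = sum of terms = 0.9988

0.9988


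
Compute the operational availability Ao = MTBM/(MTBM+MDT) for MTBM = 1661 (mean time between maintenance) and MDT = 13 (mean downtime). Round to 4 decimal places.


MTBM = 1661
MDT = 13
MTBM + MDT = 1674
Ao = 1661 / 1674
Ao = 0.9922

0.9922


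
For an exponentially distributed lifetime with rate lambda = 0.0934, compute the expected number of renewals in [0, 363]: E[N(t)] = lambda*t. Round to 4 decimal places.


lambda = 0.0934
t = 363
E[N(t)] = lambda * t
E[N(t)] = 0.0934 * 363
E[N(t)] = 33.9042

33.9042


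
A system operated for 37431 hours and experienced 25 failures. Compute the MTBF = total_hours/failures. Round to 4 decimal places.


total_hours = 37431
failures = 25
MTBF = 37431 / 25
MTBF = 1497.24

1497.24


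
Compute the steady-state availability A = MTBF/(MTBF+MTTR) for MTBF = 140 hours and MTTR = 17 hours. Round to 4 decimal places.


MTBF = 140
MTTR = 17
MTBF + MTTR = 157
A = 140 / 157
A = 0.8917

0.8917


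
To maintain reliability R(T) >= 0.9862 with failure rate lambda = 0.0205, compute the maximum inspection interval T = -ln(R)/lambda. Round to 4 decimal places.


R_target = 0.9862
lambda = 0.0205
-ln(0.9862) = 0.0139
T = 0.0139 / 0.0205
T = 0.6779

0.6779


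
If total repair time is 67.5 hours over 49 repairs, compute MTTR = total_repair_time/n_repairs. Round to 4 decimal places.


total_repair_time = 67.5
n_repairs = 49
MTTR = 67.5 / 49
MTTR = 1.3776

1.3776


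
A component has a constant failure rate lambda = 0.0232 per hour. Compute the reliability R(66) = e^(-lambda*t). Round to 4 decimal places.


lambda = 0.0232
t = 66
lambda * t = 1.5312
R(t) = e^(-1.5312)
R(t) = 0.2163

0.2163


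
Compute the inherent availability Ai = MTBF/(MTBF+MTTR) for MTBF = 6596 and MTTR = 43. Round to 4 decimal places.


MTBF = 6596
MTTR = 43
MTBF + MTTR = 6639
Ai = 6596 / 6639
Ai = 0.9935

0.9935


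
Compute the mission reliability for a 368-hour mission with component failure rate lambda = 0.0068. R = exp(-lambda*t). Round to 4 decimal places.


lambda = 0.0068
mission_time = 368
lambda * t = 0.0068 * 368 = 2.5024
R = exp(-2.5024)
R = 0.0819

0.0819


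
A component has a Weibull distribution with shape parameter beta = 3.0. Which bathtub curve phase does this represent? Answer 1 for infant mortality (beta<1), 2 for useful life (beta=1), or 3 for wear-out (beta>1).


beta = 3.0
Compare beta to 1:
beta < 1 => infant mortality (phase 1)
beta = 1 => useful life (phase 2)
beta > 1 => wear-out (phase 3)
Since beta = 3.0, this is wear-out (increasing failure rate)
Phase = 3

3


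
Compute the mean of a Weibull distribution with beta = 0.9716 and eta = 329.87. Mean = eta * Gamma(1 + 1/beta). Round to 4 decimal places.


beta = 0.9716, eta = 329.87
1/beta = 1.0292
1 + 1/beta = 2.0292
Gamma(2.0292) = 1.0127
Mean = 329.87 * 1.0127
Mean = 334.0633

334.0633


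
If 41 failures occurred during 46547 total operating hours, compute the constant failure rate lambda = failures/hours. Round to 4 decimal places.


failures = 41
total_hours = 46547
lambda = 41 / 46547
lambda = 0.0009

0.0009


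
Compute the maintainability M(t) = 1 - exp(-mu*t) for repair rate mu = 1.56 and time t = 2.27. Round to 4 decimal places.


mu = 1.56, t = 2.27
mu * t = 1.56 * 2.27 = 3.5412
exp(-3.5412) = 0.029
M(t) = 1 - 0.029
M(t) = 0.971

0.971


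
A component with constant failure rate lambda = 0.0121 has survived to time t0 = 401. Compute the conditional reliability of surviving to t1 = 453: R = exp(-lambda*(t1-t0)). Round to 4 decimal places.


lambda = 0.0121
t0 = 401, t1 = 453
t1 - t0 = 52
lambda * (t1-t0) = 0.0121 * 52 = 0.6292
R = exp(-0.6292)
R = 0.533

0.533


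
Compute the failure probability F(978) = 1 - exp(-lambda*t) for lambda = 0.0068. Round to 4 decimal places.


lambda = 0.0068, t = 978
lambda * t = 6.6504
exp(-6.6504) = 0.0013
F(t) = 1 - 0.0013
F(t) = 0.9987

0.9987


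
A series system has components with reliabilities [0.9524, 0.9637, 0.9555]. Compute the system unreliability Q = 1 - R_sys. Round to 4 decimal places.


Components: [0.9524, 0.9637, 0.9555]
After component 1: product = 0.9524
After component 2: product = 0.9178
After component 3: product = 0.877
R_sys = 0.877
Q = 1 - 0.877 = 0.123

0.123


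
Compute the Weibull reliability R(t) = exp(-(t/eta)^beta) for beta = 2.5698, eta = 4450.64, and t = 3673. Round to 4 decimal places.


beta = 2.5698, eta = 4450.64, t = 3673
t/eta = 3673 / 4450.64 = 0.8253
(t/eta)^beta = 0.8253^2.5698 = 0.6105
R(t) = exp(-0.6105)
R(t) = 0.5431

0.5431


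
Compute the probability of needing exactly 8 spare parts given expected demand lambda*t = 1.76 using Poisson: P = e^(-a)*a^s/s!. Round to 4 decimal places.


a = 1.76, s = 8
e^(-a) = e^(-1.76) = 0.172
a^s = 1.76^8 = 92.0664
s! = 40320
P = 0.172 * 92.0664 / 40320
P = 0.0004

0.0004


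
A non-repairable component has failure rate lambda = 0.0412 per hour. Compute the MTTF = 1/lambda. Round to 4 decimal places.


lambda = 0.0412
MTTF = 1 / 0.0412
MTTF = 24.2718

24.2718


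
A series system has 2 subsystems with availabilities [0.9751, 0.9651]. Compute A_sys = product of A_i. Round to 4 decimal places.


Subsystems: [0.9751, 0.9651]
After subsystem 1 (A=0.9751): product = 0.9751
After subsystem 2 (A=0.9651): product = 0.9411
A_sys = 0.9411

0.9411


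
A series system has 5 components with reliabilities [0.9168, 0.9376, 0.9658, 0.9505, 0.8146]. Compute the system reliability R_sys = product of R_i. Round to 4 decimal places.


Components: [0.9168, 0.9376, 0.9658, 0.9505, 0.8146]
After component 1 (R=0.9168): product = 0.9168
After component 2 (R=0.9376): product = 0.8596
After component 3 (R=0.9658): product = 0.8302
After component 4 (R=0.9505): product = 0.7891
After component 5 (R=0.8146): product = 0.6428
R_sys = 0.6428

0.6428


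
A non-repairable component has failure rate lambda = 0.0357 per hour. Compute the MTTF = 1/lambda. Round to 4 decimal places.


lambda = 0.0357
MTTF = 1 / 0.0357
MTTF = 28.0112

28.0112


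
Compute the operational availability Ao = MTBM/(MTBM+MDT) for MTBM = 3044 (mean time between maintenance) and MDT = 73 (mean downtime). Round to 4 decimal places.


MTBM = 3044
MDT = 73
MTBM + MDT = 3117
Ao = 3044 / 3117
Ao = 0.9766

0.9766


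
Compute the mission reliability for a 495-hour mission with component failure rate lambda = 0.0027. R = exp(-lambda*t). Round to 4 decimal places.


lambda = 0.0027
mission_time = 495
lambda * t = 0.0027 * 495 = 1.3365
R = exp(-1.3365)
R = 0.2628

0.2628


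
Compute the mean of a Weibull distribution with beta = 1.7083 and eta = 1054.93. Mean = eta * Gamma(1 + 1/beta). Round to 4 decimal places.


beta = 1.7083, eta = 1054.93
1/beta = 0.5854
1 + 1/beta = 1.5854
Gamma(1.5854) = 0.892
Mean = 1054.93 * 0.892
Mean = 940.9471

940.9471


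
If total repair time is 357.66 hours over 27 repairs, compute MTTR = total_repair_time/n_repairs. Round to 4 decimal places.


total_repair_time = 357.66
n_repairs = 27
MTTR = 357.66 / 27
MTTR = 13.2467

13.2467


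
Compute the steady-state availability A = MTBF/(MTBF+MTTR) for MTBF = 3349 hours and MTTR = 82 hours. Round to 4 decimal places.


MTBF = 3349
MTTR = 82
MTBF + MTTR = 3431
A = 3349 / 3431
A = 0.9761

0.9761


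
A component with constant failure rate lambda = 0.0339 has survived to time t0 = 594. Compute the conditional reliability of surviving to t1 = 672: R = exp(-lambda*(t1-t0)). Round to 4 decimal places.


lambda = 0.0339
t0 = 594, t1 = 672
t1 - t0 = 78
lambda * (t1-t0) = 0.0339 * 78 = 2.6442
R = exp(-2.6442)
R = 0.0711

0.0711


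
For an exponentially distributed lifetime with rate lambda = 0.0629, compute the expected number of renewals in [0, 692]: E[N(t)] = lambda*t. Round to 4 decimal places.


lambda = 0.0629
t = 692
E[N(t)] = lambda * t
E[N(t)] = 0.0629 * 692
E[N(t)] = 43.5268

43.5268


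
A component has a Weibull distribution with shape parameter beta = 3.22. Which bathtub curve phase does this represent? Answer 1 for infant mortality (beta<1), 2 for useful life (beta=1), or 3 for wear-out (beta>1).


beta = 3.22
Compare beta to 1:
beta < 1 => infant mortality (phase 1)
beta = 1 => useful life (phase 2)
beta > 1 => wear-out (phase 3)
Since beta = 3.22, this is wear-out (increasing failure rate)
Phase = 3

3


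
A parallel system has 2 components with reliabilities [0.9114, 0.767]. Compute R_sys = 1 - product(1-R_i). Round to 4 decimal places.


Components: [0.9114, 0.767]
(1 - 0.9114) = 0.0886, running product = 0.0886
(1 - 0.767) = 0.233, running product = 0.0206
Product of (1-R_i) = 0.0206
R_sys = 1 - 0.0206 = 0.9794

0.9794


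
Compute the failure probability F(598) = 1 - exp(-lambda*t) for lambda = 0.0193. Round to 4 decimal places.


lambda = 0.0193, t = 598
lambda * t = 11.5414
exp(-11.5414) = 0.0
F(t) = 1 - 0.0
F(t) = 1.0

1.0


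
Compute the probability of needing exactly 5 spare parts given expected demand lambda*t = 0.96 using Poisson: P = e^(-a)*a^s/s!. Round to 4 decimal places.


a = 0.96, s = 5
e^(-a) = e^(-0.96) = 0.3829
a^s = 0.96^5 = 0.8154
s! = 120
P = 0.3829 * 0.8154 / 120
P = 0.0026

0.0026


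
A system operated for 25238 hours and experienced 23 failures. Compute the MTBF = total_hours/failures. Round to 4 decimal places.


total_hours = 25238
failures = 23
MTBF = 25238 / 23
MTBF = 1097.3043

1097.3043


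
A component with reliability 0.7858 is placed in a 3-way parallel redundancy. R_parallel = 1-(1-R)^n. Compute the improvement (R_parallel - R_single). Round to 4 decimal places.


R_single = 0.7858, n = 3
1 - R_single = 0.2142
(1 - R_single)^n = 0.2142^3 = 0.0098
R_parallel = 1 - 0.0098 = 0.9902
Improvement = 0.9902 - 0.7858
Improvement = 0.2044

0.2044


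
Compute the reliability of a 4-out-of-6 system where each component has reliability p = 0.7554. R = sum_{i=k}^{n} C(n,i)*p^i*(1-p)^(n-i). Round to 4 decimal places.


k = 4, n = 6, p = 0.7554
i=4: C(6,4)=15 * 0.7554^4 * 0.2446^2 = 0.2922
i=5: C(6,5)=6 * 0.7554^5 * 0.2446^1 = 0.361
i=6: C(6,6)=1 * 0.7554^6 * 0.2446^0 = 0.1858
R = sum of terms = 0.839

0.839


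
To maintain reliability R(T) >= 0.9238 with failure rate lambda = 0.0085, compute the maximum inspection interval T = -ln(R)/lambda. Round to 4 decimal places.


R_target = 0.9238
lambda = 0.0085
-ln(0.9238) = 0.0793
T = 0.0793 / 0.0085
T = 9.3247

9.3247


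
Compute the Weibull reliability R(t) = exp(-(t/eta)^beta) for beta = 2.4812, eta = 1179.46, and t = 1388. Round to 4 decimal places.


beta = 2.4812, eta = 1179.46, t = 1388
t/eta = 1388 / 1179.46 = 1.1768
(t/eta)^beta = 1.1768^2.4812 = 1.4977
R(t) = exp(-1.4977)
R(t) = 0.2236

0.2236


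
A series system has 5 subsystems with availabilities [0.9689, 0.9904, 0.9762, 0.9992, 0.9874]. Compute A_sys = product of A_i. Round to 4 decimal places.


Subsystems: [0.9689, 0.9904, 0.9762, 0.9992, 0.9874]
After subsystem 1 (A=0.9689): product = 0.9689
After subsystem 2 (A=0.9904): product = 0.9596
After subsystem 3 (A=0.9762): product = 0.9368
After subsystem 4 (A=0.9992): product = 0.936
After subsystem 5 (A=0.9874): product = 0.9242
A_sys = 0.9242

0.9242


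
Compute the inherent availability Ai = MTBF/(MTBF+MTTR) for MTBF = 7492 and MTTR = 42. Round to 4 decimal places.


MTBF = 7492
MTTR = 42
MTBF + MTTR = 7534
Ai = 7492 / 7534
Ai = 0.9944

0.9944


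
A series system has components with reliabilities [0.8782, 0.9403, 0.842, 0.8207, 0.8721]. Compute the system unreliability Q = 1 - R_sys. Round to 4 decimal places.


Components: [0.8782, 0.9403, 0.842, 0.8207, 0.8721]
After component 1: product = 0.8782
After component 2: product = 0.8258
After component 3: product = 0.6953
After component 4: product = 0.5706
After component 5: product = 0.4976
R_sys = 0.4976
Q = 1 - 0.4976 = 0.5024

0.5024


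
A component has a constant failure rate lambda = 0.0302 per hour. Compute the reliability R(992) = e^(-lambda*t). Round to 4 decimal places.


lambda = 0.0302
t = 992
lambda * t = 29.9584
R(t) = e^(-29.9584)
R(t) = 0.0

0.0


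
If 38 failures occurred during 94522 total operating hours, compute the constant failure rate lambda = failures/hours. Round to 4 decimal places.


failures = 38
total_hours = 94522
lambda = 38 / 94522
lambda = 0.0004

0.0004


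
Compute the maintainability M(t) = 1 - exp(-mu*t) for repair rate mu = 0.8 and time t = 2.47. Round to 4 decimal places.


mu = 0.8, t = 2.47
mu * t = 0.8 * 2.47 = 1.976
exp(-1.976) = 0.1386
M(t) = 1 - 0.1386
M(t) = 0.8614

0.8614


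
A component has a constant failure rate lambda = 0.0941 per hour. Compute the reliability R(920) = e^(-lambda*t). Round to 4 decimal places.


lambda = 0.0941
t = 920
lambda * t = 86.572
R(t) = e^(-86.572)
R(t) = 0.0

0.0


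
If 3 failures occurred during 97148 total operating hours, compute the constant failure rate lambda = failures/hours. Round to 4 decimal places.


failures = 3
total_hours = 97148
lambda = 3 / 97148
lambda = 0.0

0.0


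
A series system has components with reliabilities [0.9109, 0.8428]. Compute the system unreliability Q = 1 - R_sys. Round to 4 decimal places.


Components: [0.9109, 0.8428]
After component 1: product = 0.9109
After component 2: product = 0.7677
R_sys = 0.7677
Q = 1 - 0.7677 = 0.2323

0.2323


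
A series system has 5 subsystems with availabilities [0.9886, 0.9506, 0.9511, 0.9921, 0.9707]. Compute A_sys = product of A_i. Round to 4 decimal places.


Subsystems: [0.9886, 0.9506, 0.9511, 0.9921, 0.9707]
After subsystem 1 (A=0.9886): product = 0.9886
After subsystem 2 (A=0.9506): product = 0.9398
After subsystem 3 (A=0.9511): product = 0.8938
After subsystem 4 (A=0.9921): product = 0.8867
After subsystem 5 (A=0.9707): product = 0.8608
A_sys = 0.8608

0.8608


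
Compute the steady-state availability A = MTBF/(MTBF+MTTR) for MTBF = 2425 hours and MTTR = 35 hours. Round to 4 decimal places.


MTBF = 2425
MTTR = 35
MTBF + MTTR = 2460
A = 2425 / 2460
A = 0.9858

0.9858


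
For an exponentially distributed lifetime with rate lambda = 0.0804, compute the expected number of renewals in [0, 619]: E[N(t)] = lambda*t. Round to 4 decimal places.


lambda = 0.0804
t = 619
E[N(t)] = lambda * t
E[N(t)] = 0.0804 * 619
E[N(t)] = 49.7676

49.7676


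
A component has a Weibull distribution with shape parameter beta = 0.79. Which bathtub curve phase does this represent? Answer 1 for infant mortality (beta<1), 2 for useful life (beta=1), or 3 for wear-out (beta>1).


beta = 0.79
Compare beta to 1:
beta < 1 => infant mortality (phase 1)
beta = 1 => useful life (phase 2)
beta > 1 => wear-out (phase 3)
Since beta = 0.79, this is infant mortality (decreasing failure rate)
Phase = 1

1


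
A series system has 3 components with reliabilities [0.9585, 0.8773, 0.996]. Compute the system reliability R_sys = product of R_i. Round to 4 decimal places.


Components: [0.9585, 0.8773, 0.996]
After component 1 (R=0.9585): product = 0.9585
After component 2 (R=0.8773): product = 0.8409
After component 3 (R=0.996): product = 0.8375
R_sys = 0.8375

0.8375


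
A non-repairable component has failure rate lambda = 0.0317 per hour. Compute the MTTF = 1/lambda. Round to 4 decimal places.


lambda = 0.0317
MTTF = 1 / 0.0317
MTTF = 31.5457

31.5457


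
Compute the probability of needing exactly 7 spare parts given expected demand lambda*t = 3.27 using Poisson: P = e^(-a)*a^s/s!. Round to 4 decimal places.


a = 3.27, s = 7
e^(-a) = e^(-3.27) = 0.038
a^s = 3.27^7 = 3997.9216
s! = 5040
P = 0.038 * 3997.9216 / 5040
P = 0.0301

0.0301


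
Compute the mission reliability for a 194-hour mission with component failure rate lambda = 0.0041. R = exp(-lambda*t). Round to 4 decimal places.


lambda = 0.0041
mission_time = 194
lambda * t = 0.0041 * 194 = 0.7954
R = exp(-0.7954)
R = 0.4514

0.4514


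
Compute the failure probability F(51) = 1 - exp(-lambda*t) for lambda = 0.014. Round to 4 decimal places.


lambda = 0.014, t = 51
lambda * t = 0.714
exp(-0.714) = 0.4897
F(t) = 1 - 0.4897
F(t) = 0.5103

0.5103


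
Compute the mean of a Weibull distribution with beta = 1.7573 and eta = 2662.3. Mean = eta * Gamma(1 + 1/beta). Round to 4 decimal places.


beta = 1.7573, eta = 2662.3
1/beta = 0.5691
1 + 1/beta = 1.5691
Gamma(1.5691) = 0.8904
Mean = 2662.3 * 0.8904
Mean = 2370.5278

2370.5278


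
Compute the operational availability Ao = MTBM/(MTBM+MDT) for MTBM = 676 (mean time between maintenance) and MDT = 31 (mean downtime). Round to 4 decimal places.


MTBM = 676
MDT = 31
MTBM + MDT = 707
Ao = 676 / 707
Ao = 0.9562

0.9562


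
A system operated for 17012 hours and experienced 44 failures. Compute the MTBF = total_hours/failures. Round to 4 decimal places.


total_hours = 17012
failures = 44
MTBF = 17012 / 44
MTBF = 386.6364

386.6364


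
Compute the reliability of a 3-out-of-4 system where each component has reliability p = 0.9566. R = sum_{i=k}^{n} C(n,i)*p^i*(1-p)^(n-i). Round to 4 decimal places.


k = 3, n = 4, p = 0.9566
i=3: C(4,3)=4 * 0.9566^3 * 0.0434^1 = 0.152
i=4: C(4,4)=1 * 0.9566^4 * 0.0434^0 = 0.8374
R = sum of terms = 0.9893

0.9893


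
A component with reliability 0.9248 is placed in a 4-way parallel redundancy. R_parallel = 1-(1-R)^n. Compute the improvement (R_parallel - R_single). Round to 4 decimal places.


R_single = 0.9248, n = 4
1 - R_single = 0.0752
(1 - R_single)^n = 0.0752^4 = 0.0
R_parallel = 1 - 0.0 = 1.0
Improvement = 1.0 - 0.9248
Improvement = 0.0752

0.0752


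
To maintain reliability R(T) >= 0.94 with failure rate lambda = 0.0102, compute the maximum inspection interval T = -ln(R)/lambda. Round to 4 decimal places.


R_target = 0.94
lambda = 0.0102
-ln(0.94) = 0.0619
T = 0.0619 / 0.0102
T = 6.0662

6.0662


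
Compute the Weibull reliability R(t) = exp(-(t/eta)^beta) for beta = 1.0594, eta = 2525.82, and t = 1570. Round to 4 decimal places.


beta = 1.0594, eta = 2525.82, t = 1570
t/eta = 1570 / 2525.82 = 0.6216
(t/eta)^beta = 0.6216^1.0594 = 0.6043
R(t) = exp(-0.6043)
R(t) = 0.5465

0.5465


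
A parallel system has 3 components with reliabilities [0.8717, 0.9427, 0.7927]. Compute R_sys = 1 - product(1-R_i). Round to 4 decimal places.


Components: [0.8717, 0.9427, 0.7927]
(1 - 0.8717) = 0.1283, running product = 0.1283
(1 - 0.9427) = 0.0573, running product = 0.0074
(1 - 0.7927) = 0.2073, running product = 0.0015
Product of (1-R_i) = 0.0015
R_sys = 1 - 0.0015 = 0.9985

0.9985


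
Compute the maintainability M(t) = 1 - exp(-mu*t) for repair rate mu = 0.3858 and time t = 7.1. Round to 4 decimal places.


mu = 0.3858, t = 7.1
mu * t = 0.3858 * 7.1 = 2.7392
exp(-2.7392) = 0.0646
M(t) = 1 - 0.0646
M(t) = 0.9354

0.9354


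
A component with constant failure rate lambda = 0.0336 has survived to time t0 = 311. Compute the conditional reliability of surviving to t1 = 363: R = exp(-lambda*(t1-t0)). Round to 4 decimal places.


lambda = 0.0336
t0 = 311, t1 = 363
t1 - t0 = 52
lambda * (t1-t0) = 0.0336 * 52 = 1.7472
R = exp(-1.7472)
R = 0.1743

0.1743


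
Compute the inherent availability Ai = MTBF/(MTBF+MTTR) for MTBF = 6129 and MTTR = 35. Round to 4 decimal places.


MTBF = 6129
MTTR = 35
MTBF + MTTR = 6164
Ai = 6129 / 6164
Ai = 0.9943

0.9943


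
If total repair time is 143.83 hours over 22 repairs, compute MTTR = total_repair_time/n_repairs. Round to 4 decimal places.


total_repair_time = 143.83
n_repairs = 22
MTTR = 143.83 / 22
MTTR = 6.5377

6.5377


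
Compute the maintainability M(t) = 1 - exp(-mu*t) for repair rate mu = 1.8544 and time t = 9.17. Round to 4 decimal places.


mu = 1.8544, t = 9.17
mu * t = 1.8544 * 9.17 = 17.0048
exp(-17.0048) = 0.0
M(t) = 1 - 0.0
M(t) = 1.0

1.0


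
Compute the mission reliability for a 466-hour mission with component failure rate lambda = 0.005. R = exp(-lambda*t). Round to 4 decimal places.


lambda = 0.005
mission_time = 466
lambda * t = 0.005 * 466 = 2.33
R = exp(-2.33)
R = 0.0973

0.0973


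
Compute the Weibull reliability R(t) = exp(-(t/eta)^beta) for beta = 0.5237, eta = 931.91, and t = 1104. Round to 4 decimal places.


beta = 0.5237, eta = 931.91, t = 1104
t/eta = 1104 / 931.91 = 1.1847
(t/eta)^beta = 1.1847^0.5237 = 1.0928
R(t) = exp(-1.0928)
R(t) = 0.3353

0.3353


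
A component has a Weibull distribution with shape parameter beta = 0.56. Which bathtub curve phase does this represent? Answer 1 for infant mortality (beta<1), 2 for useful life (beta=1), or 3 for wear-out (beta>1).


beta = 0.56
Compare beta to 1:
beta < 1 => infant mortality (phase 1)
beta = 1 => useful life (phase 2)
beta > 1 => wear-out (phase 3)
Since beta = 0.56, this is infant mortality (decreasing failure rate)
Phase = 1

1


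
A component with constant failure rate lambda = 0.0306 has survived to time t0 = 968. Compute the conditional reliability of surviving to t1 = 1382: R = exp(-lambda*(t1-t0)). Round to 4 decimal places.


lambda = 0.0306
t0 = 968, t1 = 1382
t1 - t0 = 414
lambda * (t1-t0) = 0.0306 * 414 = 12.6684
R = exp(-12.6684)
R = 0.0

0.0


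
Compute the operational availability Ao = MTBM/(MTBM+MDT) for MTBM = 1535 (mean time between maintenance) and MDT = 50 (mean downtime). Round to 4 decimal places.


MTBM = 1535
MDT = 50
MTBM + MDT = 1585
Ao = 1535 / 1585
Ao = 0.9685

0.9685


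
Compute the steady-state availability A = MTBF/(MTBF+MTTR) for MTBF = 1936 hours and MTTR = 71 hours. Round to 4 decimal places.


MTBF = 1936
MTTR = 71
MTBF + MTTR = 2007
A = 1936 / 2007
A = 0.9646

0.9646


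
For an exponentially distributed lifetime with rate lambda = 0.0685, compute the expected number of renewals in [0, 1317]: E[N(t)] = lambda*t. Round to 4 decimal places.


lambda = 0.0685
t = 1317
E[N(t)] = lambda * t
E[N(t)] = 0.0685 * 1317
E[N(t)] = 90.2145

90.2145


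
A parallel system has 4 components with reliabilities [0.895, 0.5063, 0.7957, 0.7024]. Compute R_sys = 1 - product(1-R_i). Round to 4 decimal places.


Components: [0.895, 0.5063, 0.7957, 0.7024]
(1 - 0.895) = 0.105, running product = 0.105
(1 - 0.5063) = 0.4937, running product = 0.0518
(1 - 0.7957) = 0.2043, running product = 0.0106
(1 - 0.7024) = 0.2976, running product = 0.0032
Product of (1-R_i) = 0.0032
R_sys = 1 - 0.0032 = 0.9968

0.9968


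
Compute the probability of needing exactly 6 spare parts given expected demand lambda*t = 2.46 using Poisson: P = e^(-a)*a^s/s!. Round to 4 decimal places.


a = 2.46, s = 6
e^(-a) = e^(-2.46) = 0.0854
a^s = 2.46^6 = 221.6209
s! = 720
P = 0.0854 * 221.6209 / 720
P = 0.0263

0.0263


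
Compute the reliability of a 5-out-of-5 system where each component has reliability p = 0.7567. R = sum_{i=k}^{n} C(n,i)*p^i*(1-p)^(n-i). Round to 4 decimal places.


k = 5, n = 5, p = 0.7567
i=5: C(5,5)=1 * 0.7567^5 * 0.2433^0 = 0.2481
R = sum of terms = 0.2481

0.2481


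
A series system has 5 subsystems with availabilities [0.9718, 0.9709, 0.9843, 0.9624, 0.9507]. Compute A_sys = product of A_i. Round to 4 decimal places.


Subsystems: [0.9718, 0.9709, 0.9843, 0.9624, 0.9507]
After subsystem 1 (A=0.9718): product = 0.9718
After subsystem 2 (A=0.9709): product = 0.9435
After subsystem 3 (A=0.9843): product = 0.9287
After subsystem 4 (A=0.9624): product = 0.8938
After subsystem 5 (A=0.9507): product = 0.8497
A_sys = 0.8497

0.8497


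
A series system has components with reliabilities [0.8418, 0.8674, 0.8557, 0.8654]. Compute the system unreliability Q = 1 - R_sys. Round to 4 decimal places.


Components: [0.8418, 0.8674, 0.8557, 0.8654]
After component 1: product = 0.8418
After component 2: product = 0.7302
After component 3: product = 0.6248
After component 4: product = 0.5407
R_sys = 0.5407
Q = 1 - 0.5407 = 0.4593

0.4593
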